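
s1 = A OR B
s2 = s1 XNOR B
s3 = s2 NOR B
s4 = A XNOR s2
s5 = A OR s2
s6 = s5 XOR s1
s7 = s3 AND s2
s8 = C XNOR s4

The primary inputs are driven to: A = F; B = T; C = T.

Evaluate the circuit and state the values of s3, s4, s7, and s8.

s3 = F, s4 = F, s7 = F, s8 = F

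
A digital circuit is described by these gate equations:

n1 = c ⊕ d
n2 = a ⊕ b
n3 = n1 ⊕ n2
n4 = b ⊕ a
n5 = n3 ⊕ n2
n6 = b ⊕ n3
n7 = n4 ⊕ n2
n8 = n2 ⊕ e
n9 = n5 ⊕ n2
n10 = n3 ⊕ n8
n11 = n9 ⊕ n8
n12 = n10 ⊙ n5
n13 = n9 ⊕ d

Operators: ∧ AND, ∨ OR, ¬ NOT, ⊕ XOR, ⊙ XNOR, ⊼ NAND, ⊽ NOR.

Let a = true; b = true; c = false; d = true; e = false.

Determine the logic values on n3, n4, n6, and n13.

n3 = true  n4 = false  n6 = false  n13 = false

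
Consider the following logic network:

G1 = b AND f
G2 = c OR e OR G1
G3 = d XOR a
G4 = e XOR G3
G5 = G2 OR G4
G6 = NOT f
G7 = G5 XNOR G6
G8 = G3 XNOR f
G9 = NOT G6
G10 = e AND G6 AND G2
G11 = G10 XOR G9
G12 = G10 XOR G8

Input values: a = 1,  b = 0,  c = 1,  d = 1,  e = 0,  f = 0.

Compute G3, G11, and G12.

G1 = b AND f = 0 AND 0 = 0
G2 = c OR e OR G1 = 1 OR 0 OR 0 = 1
G3 = d XOR a = 1 XOR 1 = 0
G6 = NOT f = NOT 0 = 1
G8 = G3 XNOR f = 0 XNOR 0 = 1
G9 = NOT G6 = NOT 1 = 0
G10 = e AND G6 AND G2 = 0 AND 1 AND 1 = 0
G11 = G10 XOR G9 = 0 XOR 0 = 0
G12 = G10 XOR G8 = 0 XOR 1 = 1

G3 = 0, G11 = 0, G12 = 1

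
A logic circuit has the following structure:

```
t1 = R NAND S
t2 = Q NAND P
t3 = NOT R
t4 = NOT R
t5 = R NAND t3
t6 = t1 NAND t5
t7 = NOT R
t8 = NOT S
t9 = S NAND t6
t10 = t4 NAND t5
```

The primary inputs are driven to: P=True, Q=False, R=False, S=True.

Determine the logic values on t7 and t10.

t7 = True, t10 = False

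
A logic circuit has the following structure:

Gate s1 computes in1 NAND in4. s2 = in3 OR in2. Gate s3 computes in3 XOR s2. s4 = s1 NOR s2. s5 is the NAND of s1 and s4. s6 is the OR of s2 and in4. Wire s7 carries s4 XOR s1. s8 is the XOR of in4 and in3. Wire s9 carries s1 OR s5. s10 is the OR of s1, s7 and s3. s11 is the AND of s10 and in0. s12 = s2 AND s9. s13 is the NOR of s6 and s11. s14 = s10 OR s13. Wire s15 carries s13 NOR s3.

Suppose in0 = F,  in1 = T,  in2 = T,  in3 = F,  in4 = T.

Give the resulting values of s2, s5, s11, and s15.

s2 = T; s5 = T; s11 = F; s15 = F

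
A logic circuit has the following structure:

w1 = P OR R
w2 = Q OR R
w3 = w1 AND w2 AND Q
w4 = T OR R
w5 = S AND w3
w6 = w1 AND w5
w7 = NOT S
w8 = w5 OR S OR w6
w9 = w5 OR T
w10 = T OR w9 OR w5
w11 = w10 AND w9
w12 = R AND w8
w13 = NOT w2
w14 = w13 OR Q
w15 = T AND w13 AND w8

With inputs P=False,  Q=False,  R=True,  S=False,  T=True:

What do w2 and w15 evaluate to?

w1 = P OR R = False OR True = True
w2 = Q OR R = False OR True = True
w3 = w1 AND w2 AND Q = True AND True AND False = False
w5 = S AND w3 = False AND False = False
w6 = w1 AND w5 = True AND False = False
w8 = w5 OR S OR w6 = False OR False OR False = False
w13 = NOT w2 = NOT True = False
w15 = T AND w13 AND w8 = True AND False AND False = False

w2 = True  w15 = False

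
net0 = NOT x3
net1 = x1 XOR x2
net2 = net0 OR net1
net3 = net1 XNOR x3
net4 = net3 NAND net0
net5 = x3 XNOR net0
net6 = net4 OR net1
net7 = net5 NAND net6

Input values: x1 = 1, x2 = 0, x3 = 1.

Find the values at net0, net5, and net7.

net0 = 0, net5 = 0, net7 = 1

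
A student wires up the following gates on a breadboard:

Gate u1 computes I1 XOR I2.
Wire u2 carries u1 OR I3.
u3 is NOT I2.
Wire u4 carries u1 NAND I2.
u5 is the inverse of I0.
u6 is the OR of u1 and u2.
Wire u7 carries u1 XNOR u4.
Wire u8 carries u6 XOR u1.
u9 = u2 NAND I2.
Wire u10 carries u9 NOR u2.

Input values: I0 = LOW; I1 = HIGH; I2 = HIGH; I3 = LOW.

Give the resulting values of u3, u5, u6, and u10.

u1 = I1 XOR I2 = HIGH XOR HIGH = LOW
u2 = u1 OR I3 = LOW OR LOW = LOW
u3 = NOT I2 = NOT HIGH = LOW
u5 = NOT I0 = NOT LOW = HIGH
u6 = u1 OR u2 = LOW OR LOW = LOW
u9 = u2 NAND I2 = LOW NAND HIGH = HIGH
u10 = u9 NOR u2 = HIGH NOR LOW = LOW

u3 = LOW  u5 = HIGH  u6 = LOW  u10 = LOW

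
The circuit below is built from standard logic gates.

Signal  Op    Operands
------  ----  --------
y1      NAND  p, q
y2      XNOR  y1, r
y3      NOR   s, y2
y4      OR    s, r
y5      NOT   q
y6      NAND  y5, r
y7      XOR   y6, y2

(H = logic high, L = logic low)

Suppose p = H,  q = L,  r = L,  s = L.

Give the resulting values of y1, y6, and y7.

y1 = H, y6 = H, y7 = H

y1 = p NAND q = H NAND L = H
y2 = y1 XNOR r = H XNOR L = L
y5 = NOT q = NOT L = H
y6 = y5 NAND r = H NAND L = H
y7 = y6 XOR y2 = H XOR L = H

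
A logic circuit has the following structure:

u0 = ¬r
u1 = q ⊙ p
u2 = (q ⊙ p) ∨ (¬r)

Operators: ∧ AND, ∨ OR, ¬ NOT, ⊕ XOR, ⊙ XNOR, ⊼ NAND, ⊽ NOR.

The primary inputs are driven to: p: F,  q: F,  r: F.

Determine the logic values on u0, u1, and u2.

u0 = T; u1 = T; u2 = T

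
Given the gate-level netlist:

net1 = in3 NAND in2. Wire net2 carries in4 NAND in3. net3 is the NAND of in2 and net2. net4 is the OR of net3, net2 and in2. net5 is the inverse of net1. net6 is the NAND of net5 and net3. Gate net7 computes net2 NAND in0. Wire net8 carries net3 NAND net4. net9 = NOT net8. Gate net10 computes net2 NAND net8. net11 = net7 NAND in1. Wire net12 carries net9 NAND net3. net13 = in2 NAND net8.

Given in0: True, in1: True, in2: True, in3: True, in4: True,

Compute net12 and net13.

net2 = in4 NAND in3 = True NAND True = False
net3 = in2 NAND net2 = True NAND False = True
net4 = net3 OR net2 OR in2 = True OR False OR True = True
net8 = net3 NAND net4 = True NAND True = False
net9 = NOT net8 = NOT False = True
net12 = net9 NAND net3 = True NAND True = False
net13 = in2 NAND net8 = True NAND False = True

net12 = False; net13 = True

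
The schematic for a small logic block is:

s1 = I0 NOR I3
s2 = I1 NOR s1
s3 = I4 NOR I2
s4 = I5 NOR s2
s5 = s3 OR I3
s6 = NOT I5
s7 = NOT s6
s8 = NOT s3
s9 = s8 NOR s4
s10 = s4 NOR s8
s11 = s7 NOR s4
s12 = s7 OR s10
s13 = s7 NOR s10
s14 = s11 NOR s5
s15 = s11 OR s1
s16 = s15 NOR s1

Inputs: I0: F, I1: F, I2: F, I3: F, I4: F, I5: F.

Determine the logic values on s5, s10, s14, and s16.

s5 = T, s10 = F, s14 = F, s16 = F

s1 = I0 NOR I3 = F NOR F = T
s2 = I1 NOR s1 = F NOR T = F
s3 = I4 NOR I2 = F NOR F = T
s4 = I5 NOR s2 = F NOR F = T
s5 = s3 OR I3 = T OR F = T
s6 = NOT I5 = NOT F = T
s7 = NOT s6 = NOT T = F
s8 = NOT s3 = NOT T = F
s10 = s4 NOR s8 = T NOR F = F
s11 = s7 NOR s4 = F NOR T = F
s14 = s11 NOR s5 = F NOR T = F
s15 = s11 OR s1 = F OR T = T
s16 = s15 NOR s1 = T NOR T = F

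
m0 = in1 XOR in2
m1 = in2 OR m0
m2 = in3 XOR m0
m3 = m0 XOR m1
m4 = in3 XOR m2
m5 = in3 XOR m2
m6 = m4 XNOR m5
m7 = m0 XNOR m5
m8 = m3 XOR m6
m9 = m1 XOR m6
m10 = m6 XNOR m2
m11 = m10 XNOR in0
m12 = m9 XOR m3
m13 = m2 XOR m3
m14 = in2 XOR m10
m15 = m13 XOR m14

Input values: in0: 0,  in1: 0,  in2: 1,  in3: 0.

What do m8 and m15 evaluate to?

m8 = 1, m15 = 1

m0 = in1 XOR in2 = 0 XOR 1 = 1
m1 = in2 OR m0 = 1 OR 1 = 1
m2 = in3 XOR m0 = 0 XOR 1 = 1
m3 = m0 XOR m1 = 1 XOR 1 = 0
m4 = in3 XOR m2 = 0 XOR 1 = 1
m5 = in3 XOR m2 = 0 XOR 1 = 1
m6 = m4 XNOR m5 = 1 XNOR 1 = 1
m8 = m3 XOR m6 = 0 XOR 1 = 1
m10 = m6 XNOR m2 = 1 XNOR 1 = 1
m13 = m2 XOR m3 = 1 XOR 0 = 1
m14 = in2 XOR m10 = 1 XOR 1 = 0
m15 = m13 XOR m14 = 1 XOR 0 = 1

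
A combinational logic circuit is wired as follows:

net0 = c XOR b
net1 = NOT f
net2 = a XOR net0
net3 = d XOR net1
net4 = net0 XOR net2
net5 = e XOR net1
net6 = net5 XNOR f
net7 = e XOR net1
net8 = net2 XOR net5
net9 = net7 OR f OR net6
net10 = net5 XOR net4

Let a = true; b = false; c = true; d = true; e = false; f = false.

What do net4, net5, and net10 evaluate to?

net4 = true, net5 = true, net10 = false

net0 = c XOR b = true XOR false = true
net1 = NOT f = NOT false = true
net2 = a XOR net0 = true XOR true = false
net4 = net0 XOR net2 = true XOR false = true
net5 = e XOR net1 = false XOR true = true
net10 = net5 XOR net4 = true XOR true = false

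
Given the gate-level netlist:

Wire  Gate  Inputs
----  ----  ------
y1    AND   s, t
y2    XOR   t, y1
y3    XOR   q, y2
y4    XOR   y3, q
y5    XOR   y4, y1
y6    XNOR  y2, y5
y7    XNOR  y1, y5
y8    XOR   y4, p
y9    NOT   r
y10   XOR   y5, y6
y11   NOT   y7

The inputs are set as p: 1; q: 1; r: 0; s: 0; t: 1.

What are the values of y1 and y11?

y1 = 0, y11 = 1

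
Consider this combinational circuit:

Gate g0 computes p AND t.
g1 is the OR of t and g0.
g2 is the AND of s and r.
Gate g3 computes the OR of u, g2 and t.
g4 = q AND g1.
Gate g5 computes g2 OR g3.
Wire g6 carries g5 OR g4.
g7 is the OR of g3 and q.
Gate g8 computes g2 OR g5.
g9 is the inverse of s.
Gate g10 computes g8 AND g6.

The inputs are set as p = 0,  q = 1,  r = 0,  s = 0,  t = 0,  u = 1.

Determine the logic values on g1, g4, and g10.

g0 = p AND t = 0 AND 0 = 0
g1 = t OR g0 = 0 OR 0 = 0
g2 = s AND r = 0 AND 0 = 0
g3 = u OR g2 OR t = 1 OR 0 OR 0 = 1
g4 = q AND g1 = 1 AND 0 = 0
g5 = g2 OR g3 = 0 OR 1 = 1
g6 = g5 OR g4 = 1 OR 0 = 1
g8 = g2 OR g5 = 0 OR 1 = 1
g10 = g8 AND g6 = 1 AND 1 = 1

g1 = 0  g4 = 0  g10 = 1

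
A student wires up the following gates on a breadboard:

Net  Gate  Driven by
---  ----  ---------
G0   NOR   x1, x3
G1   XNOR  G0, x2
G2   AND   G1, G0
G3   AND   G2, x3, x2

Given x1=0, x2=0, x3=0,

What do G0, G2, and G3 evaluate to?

G0 = x1 NOR x3 = 0 NOR 0 = 1
G1 = G0 XNOR x2 = 1 XNOR 0 = 0
G2 = G1 AND G0 = 0 AND 1 = 0
G3 = G2 AND x3 AND x2 = 0 AND 0 AND 0 = 0

G0 = 1  G2 = 0  G3 = 0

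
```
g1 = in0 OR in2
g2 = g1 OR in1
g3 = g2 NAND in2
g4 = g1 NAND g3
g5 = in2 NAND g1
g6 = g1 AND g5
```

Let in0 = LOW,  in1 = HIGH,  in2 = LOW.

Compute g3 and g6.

g3 = HIGH, g6 = LOW

g1 = in0 OR in2 = LOW OR LOW = LOW
g2 = g1 OR in1 = LOW OR HIGH = HIGH
g3 = g2 NAND in2 = HIGH NAND LOW = HIGH
g5 = in2 NAND g1 = LOW NAND LOW = HIGH
g6 = g1 AND g5 = LOW AND HIGH = LOW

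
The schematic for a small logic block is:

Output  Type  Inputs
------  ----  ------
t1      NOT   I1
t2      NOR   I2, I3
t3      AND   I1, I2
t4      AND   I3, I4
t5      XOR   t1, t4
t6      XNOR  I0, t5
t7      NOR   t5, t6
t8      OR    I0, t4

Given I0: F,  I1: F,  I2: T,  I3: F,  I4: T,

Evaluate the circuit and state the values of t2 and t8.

t2 = F, t8 = F

t2 = I2 NOR I3 = T NOR F = F
t4 = I3 AND I4 = F AND T = F
t8 = I0 OR t4 = F OR F = F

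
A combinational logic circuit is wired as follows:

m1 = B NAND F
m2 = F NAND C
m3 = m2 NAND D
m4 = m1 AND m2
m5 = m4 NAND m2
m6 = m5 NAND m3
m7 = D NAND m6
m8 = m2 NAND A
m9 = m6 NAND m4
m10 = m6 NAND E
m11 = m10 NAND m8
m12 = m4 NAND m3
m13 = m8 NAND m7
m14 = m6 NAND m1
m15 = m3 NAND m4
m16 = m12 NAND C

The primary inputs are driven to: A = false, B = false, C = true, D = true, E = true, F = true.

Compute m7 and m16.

m1 = B NAND F = false NAND true = true
m2 = F NAND C = true NAND true = false
m3 = m2 NAND D = false NAND true = true
m4 = m1 AND m2 = true AND false = false
m5 = m4 NAND m2 = false NAND false = true
m6 = m5 NAND m3 = true NAND true = false
m7 = D NAND m6 = true NAND false = true
m12 = m4 NAND m3 = false NAND true = true
m16 = m12 NAND C = true NAND true = false

m7 = true  m16 = false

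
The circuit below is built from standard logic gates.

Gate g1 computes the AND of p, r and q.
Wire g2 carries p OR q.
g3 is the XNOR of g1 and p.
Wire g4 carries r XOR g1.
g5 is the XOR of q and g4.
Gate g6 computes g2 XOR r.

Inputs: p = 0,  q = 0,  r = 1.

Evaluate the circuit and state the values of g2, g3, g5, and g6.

g2 = 0, g3 = 1, g5 = 1, g6 = 1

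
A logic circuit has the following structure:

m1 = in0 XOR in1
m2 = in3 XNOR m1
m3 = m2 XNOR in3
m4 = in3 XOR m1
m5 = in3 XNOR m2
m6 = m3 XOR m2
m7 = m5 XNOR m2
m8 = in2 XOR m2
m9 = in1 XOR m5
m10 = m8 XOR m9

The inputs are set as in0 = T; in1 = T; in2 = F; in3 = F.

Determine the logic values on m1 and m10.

m1 = F  m10 = F

m1 = in0 XOR in1 = T XOR T = F
m2 = in3 XNOR m1 = F XNOR F = T
m5 = in3 XNOR m2 = F XNOR T = F
m8 = in2 XOR m2 = F XOR T = T
m9 = in1 XOR m5 = T XOR F = T
m10 = m8 XOR m9 = T XOR T = F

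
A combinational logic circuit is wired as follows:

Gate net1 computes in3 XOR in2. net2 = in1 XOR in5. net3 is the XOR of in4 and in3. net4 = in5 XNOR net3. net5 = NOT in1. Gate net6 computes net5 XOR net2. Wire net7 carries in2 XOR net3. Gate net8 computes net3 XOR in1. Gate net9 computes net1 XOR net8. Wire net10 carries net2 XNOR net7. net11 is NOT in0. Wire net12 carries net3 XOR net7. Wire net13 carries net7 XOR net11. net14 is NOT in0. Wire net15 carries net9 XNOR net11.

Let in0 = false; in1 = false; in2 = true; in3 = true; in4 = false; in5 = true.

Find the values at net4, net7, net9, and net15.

net4 = true; net7 = false; net9 = true; net15 = true

net1 = in3 XOR in2 = true XOR true = false
net3 = in4 XOR in3 = false XOR true = true
net4 = in5 XNOR net3 = true XNOR true = true
net7 = in2 XOR net3 = true XOR true = false
net8 = net3 XOR in1 = true XOR false = true
net9 = net1 XOR net8 = false XOR true = true
net11 = NOT in0 = NOT false = true
net15 = net9 XNOR net11 = true XNOR true = true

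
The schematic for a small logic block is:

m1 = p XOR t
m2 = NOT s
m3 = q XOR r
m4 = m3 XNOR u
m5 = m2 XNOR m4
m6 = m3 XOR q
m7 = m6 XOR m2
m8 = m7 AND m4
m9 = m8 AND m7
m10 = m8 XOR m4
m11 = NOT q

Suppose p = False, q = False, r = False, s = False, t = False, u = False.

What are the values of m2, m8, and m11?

m2 = True; m8 = True; m11 = True

m2 = NOT s = NOT False = True
m3 = q XOR r = False XOR False = False
m4 = m3 XNOR u = False XNOR False = True
m6 = m3 XOR q = False XOR False = False
m7 = m6 XOR m2 = False XOR True = True
m8 = m7 AND m4 = True AND True = True
m11 = NOT q = NOT False = True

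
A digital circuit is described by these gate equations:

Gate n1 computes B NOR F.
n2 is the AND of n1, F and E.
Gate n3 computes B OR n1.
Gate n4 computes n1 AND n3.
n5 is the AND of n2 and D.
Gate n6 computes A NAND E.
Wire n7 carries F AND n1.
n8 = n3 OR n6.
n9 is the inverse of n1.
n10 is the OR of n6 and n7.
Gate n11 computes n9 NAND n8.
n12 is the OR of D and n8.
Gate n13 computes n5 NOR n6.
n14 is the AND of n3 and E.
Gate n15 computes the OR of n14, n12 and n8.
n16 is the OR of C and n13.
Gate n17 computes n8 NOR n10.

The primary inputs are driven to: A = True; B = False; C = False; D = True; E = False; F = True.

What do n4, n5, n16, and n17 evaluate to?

n1 = B NOR F = False NOR True = False
n2 = n1 AND F AND E = False AND True AND False = False
n3 = B OR n1 = False OR False = False
n4 = n1 AND n3 = False AND False = False
n5 = n2 AND D = False AND True = False
n6 = A NAND E = True NAND False = True
n7 = F AND n1 = True AND False = False
n8 = n3 OR n6 = False OR True = True
n10 = n6 OR n7 = True OR False = True
n13 = n5 NOR n6 = False NOR True = False
n16 = C OR n13 = False OR False = False
n17 = n8 NOR n10 = True NOR True = False

n4 = False  n5 = False  n16 = False  n17 = False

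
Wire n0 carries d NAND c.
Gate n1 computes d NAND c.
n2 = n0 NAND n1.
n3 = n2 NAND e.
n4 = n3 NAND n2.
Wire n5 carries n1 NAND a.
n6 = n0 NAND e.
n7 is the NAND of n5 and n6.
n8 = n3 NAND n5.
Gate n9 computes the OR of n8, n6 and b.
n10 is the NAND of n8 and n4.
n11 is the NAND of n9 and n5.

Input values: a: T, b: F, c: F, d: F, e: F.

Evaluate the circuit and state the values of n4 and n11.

n0 = d NAND c = F NAND F = T
n1 = d NAND c = F NAND F = T
n2 = n0 NAND n1 = T NAND T = F
n3 = n2 NAND e = F NAND F = T
n4 = n3 NAND n2 = T NAND F = T
n5 = n1 NAND a = T NAND T = F
n6 = n0 NAND e = T NAND F = T
n8 = n3 NAND n5 = T NAND F = T
n9 = n8 OR n6 OR b = T OR T OR F = T
n11 = n9 NAND n5 = T NAND F = T

n4 = T; n11 = T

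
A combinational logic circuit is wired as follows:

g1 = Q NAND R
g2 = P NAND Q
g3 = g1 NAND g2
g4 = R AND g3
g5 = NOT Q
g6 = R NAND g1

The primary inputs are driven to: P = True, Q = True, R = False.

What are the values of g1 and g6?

g1 = True  g6 = True

g1 = Q NAND R = True NAND False = True
g6 = R NAND g1 = False NAND True = True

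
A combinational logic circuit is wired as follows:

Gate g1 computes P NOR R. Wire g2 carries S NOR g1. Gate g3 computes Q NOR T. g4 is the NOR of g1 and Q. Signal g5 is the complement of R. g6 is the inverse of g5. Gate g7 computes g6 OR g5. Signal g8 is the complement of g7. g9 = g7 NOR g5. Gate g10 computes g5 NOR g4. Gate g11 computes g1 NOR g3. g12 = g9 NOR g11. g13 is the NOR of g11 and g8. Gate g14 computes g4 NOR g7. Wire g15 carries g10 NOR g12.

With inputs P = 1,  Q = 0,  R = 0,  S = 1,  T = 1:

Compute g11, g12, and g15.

g11 = 1, g12 = 0, g15 = 1

g1 = P NOR R = 1 NOR 0 = 0
g3 = Q NOR T = 0 NOR 1 = 0
g4 = g1 NOR Q = 0 NOR 0 = 1
g5 = NOT R = NOT 0 = 1
g6 = NOT g5 = NOT 1 = 0
g7 = g6 OR g5 = 0 OR 1 = 1
g9 = g7 NOR g5 = 1 NOR 1 = 0
g10 = g5 NOR g4 = 1 NOR 1 = 0
g11 = g1 NOR g3 = 0 NOR 0 = 1
g12 = g9 NOR g11 = 0 NOR 1 = 0
g15 = g10 NOR g12 = 0 NOR 0 = 1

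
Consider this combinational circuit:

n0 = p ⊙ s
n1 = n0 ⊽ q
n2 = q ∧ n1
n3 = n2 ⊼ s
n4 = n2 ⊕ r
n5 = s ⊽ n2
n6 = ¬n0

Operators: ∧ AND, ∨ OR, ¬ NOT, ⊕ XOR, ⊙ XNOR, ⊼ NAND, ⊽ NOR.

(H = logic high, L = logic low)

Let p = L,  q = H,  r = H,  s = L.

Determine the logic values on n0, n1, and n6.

n0 = H, n1 = L, n6 = L

n0 = p XNOR s = L XNOR L = H
n1 = n0 NOR q = H NOR H = L
n6 = NOT n0 = NOT H = L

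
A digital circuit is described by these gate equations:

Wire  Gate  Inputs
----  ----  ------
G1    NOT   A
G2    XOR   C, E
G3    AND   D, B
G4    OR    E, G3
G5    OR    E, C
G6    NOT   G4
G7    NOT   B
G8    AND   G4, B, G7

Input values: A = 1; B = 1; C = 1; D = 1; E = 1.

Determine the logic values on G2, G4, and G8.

G2 = C XOR E = 1 XOR 1 = 0
G3 = D AND B = 1 AND 1 = 1
G4 = E OR G3 = 1 OR 1 = 1
G7 = NOT B = NOT 1 = 0
G8 = G4 AND B AND G7 = 1 AND 1 AND 0 = 0

G2 = 0  G4 = 1  G8 = 0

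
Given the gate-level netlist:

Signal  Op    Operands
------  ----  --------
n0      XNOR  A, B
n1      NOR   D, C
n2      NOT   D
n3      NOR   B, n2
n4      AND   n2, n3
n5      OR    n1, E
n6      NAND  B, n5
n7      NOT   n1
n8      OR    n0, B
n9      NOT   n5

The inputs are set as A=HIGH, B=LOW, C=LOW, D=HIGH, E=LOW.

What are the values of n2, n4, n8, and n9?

n2 = LOW  n4 = LOW  n8 = LOW  n9 = HIGH

n0 = A XNOR B = HIGH XNOR LOW = LOW
n1 = D NOR C = HIGH NOR LOW = LOW
n2 = NOT D = NOT HIGH = LOW
n3 = B NOR n2 = LOW NOR LOW = HIGH
n4 = n2 AND n3 = LOW AND HIGH = LOW
n5 = n1 OR E = LOW OR LOW = LOW
n8 = n0 OR B = LOW OR LOW = LOW
n9 = NOT n5 = NOT LOW = HIGH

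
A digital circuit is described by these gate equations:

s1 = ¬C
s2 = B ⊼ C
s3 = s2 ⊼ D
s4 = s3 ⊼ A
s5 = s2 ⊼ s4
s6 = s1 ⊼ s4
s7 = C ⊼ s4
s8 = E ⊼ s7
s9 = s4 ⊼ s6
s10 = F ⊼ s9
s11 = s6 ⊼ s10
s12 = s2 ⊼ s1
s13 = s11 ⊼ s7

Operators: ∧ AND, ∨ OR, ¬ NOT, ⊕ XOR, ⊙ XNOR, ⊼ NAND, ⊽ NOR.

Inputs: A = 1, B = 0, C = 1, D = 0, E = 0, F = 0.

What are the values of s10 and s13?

s10 = 1, s13 = 1

s1 = NOT C = NOT 1 = 0
s2 = B NAND C = 0 NAND 1 = 1
s3 = s2 NAND D = 1 NAND 0 = 1
s4 = s3 NAND A = 1 NAND 1 = 0
s6 = s1 NAND s4 = 0 NAND 0 = 1
s7 = C NAND s4 = 1 NAND 0 = 1
s9 = s4 NAND s6 = 0 NAND 1 = 1
s10 = F NAND s9 = 0 NAND 1 = 1
s11 = s6 NAND s10 = 1 NAND 1 = 0
s13 = s11 NAND s7 = 0 NAND 1 = 1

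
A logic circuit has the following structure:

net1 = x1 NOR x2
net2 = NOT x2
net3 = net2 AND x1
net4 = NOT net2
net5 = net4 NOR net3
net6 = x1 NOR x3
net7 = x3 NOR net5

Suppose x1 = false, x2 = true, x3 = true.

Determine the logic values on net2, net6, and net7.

net2 = NOT x2 = NOT true = false
net3 = net2 AND x1 = false AND false = false
net4 = NOT net2 = NOT false = true
net5 = net4 NOR net3 = true NOR false = false
net6 = x1 NOR x3 = false NOR true = false
net7 = x3 NOR net5 = true NOR false = false

net2 = false; net6 = false; net7 = false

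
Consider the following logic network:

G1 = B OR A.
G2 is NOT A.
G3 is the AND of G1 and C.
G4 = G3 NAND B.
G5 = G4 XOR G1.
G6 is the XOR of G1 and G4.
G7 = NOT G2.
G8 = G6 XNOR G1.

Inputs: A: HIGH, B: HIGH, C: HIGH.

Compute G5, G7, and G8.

G5 = HIGH, G7 = HIGH, G8 = HIGH

G1 = B OR A = HIGH OR HIGH = HIGH
G2 = NOT A = NOT HIGH = LOW
G3 = G1 AND C = HIGH AND HIGH = HIGH
G4 = G3 NAND B = HIGH NAND HIGH = LOW
G5 = G4 XOR G1 = LOW XOR HIGH = HIGH
G6 = G1 XOR G4 = HIGH XOR LOW = HIGH
G7 = NOT G2 = NOT LOW = HIGH
G8 = G6 XNOR G1 = HIGH XNOR HIGH = HIGH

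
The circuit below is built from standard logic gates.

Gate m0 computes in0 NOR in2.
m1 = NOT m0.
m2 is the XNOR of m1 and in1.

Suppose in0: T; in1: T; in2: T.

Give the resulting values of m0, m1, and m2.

m0 = F  m1 = T  m2 = T

m0 = in0 NOR in2 = T NOR T = F
m1 = NOT m0 = NOT F = T
m2 = m1 XNOR in1 = T XNOR T = T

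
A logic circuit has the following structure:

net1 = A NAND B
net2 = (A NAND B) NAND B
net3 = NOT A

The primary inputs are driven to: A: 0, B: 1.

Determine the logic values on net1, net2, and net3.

net1 = 0 NAND 1 = 1
net2 = (0 NAND 1) NAND 1 = 0
net3 = NOT 0 = 1

net1 = 1, net2 = 0, net3 = 1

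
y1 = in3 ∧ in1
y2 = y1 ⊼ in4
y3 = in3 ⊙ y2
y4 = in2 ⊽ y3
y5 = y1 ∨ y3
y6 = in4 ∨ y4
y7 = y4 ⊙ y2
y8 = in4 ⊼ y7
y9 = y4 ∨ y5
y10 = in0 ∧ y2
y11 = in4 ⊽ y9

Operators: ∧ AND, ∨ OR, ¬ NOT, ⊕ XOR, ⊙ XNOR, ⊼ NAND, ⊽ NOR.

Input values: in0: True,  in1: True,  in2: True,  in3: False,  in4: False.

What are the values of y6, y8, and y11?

y1 = in3 AND in1 = False AND True = False
y2 = y1 NAND in4 = False NAND False = True
y3 = in3 XNOR y2 = False XNOR True = False
y4 = in2 NOR y3 = True NOR False = False
y5 = y1 OR y3 = False OR False = False
y6 = in4 OR y4 = False OR False = False
y7 = y4 XNOR y2 = False XNOR True = False
y8 = in4 NAND y7 = False NAND False = True
y9 = y4 OR y5 = False OR False = False
y11 = in4 NOR y9 = False NOR False = True

y6 = False  y8 = True  y11 = True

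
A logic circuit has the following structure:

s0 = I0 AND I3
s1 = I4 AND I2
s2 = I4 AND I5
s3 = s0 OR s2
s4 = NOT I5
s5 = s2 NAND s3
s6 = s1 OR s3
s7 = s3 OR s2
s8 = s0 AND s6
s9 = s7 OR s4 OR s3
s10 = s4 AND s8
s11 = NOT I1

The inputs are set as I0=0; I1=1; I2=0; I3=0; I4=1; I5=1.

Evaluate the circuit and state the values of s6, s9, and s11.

s0 = I0 AND I3 = 0 AND 0 = 0
s1 = I4 AND I2 = 1 AND 0 = 0
s2 = I4 AND I5 = 1 AND 1 = 1
s3 = s0 OR s2 = 0 OR 1 = 1
s4 = NOT I5 = NOT 1 = 0
s6 = s1 OR s3 = 0 OR 1 = 1
s7 = s3 OR s2 = 1 OR 1 = 1
s9 = s7 OR s4 OR s3 = 1 OR 0 OR 1 = 1
s11 = NOT I1 = NOT 1 = 0

s6 = 1, s9 = 1, s11 = 0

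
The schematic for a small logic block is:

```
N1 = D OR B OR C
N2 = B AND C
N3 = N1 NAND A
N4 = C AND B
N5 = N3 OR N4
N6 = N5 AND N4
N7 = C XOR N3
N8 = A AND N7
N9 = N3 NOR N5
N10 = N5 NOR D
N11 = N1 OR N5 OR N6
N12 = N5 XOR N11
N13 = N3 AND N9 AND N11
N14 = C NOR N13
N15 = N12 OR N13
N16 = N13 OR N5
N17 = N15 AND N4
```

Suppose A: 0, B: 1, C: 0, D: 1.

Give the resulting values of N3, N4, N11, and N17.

N1 = D OR B OR C = 1 OR 1 OR 0 = 1
N3 = N1 NAND A = 1 NAND 0 = 1
N4 = C AND B = 0 AND 1 = 0
N5 = N3 OR N4 = 1 OR 0 = 1
N6 = N5 AND N4 = 1 AND 0 = 0
N9 = N3 NOR N5 = 1 NOR 1 = 0
N11 = N1 OR N5 OR N6 = 1 OR 1 OR 0 = 1
N12 = N5 XOR N11 = 1 XOR 1 = 0
N13 = N3 AND N9 AND N11 = 1 AND 0 AND 1 = 0
N15 = N12 OR N13 = 0 OR 0 = 0
N17 = N15 AND N4 = 0 AND 0 = 0

N3 = 1, N4 = 0, N11 = 1, N17 = 0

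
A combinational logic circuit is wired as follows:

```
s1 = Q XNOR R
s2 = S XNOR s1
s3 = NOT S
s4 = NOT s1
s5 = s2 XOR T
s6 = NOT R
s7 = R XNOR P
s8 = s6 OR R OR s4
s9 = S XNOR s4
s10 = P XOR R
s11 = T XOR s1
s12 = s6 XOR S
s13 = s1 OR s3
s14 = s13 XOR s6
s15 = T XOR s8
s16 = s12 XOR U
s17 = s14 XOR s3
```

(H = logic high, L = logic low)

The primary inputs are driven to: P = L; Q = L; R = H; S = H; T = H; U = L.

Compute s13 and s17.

s1 = Q XNOR R = L XNOR H = L
s3 = NOT S = NOT H = L
s6 = NOT R = NOT H = L
s13 = s1 OR s3 = L OR L = L
s14 = s13 XOR s6 = L XOR L = L
s17 = s14 XOR s3 = L XOR L = L

s13 = L  s17 = L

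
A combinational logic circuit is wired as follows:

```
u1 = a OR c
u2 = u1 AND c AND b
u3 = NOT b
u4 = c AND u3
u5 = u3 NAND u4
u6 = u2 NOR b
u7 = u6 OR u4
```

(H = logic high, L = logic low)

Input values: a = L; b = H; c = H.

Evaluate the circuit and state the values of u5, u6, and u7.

u1 = a OR c = L OR H = H
u2 = u1 AND c AND b = H AND H AND H = H
u3 = NOT b = NOT H = L
u4 = c AND u3 = H AND L = L
u5 = u3 NAND u4 = L NAND L = H
u6 = u2 NOR b = H NOR H = L
u7 = u6 OR u4 = L OR L = L

u5 = H  u6 = L  u7 = L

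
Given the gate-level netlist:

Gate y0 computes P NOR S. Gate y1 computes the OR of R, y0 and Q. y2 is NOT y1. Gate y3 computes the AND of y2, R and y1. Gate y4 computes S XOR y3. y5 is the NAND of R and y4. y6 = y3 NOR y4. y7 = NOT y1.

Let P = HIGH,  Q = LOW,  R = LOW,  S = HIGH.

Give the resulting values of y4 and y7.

y0 = P NOR S = HIGH NOR HIGH = LOW
y1 = R OR y0 OR Q = LOW OR LOW OR LOW = LOW
y2 = NOT y1 = NOT LOW = HIGH
y3 = y2 AND R AND y1 = HIGH AND LOW AND LOW = LOW
y4 = S XOR y3 = HIGH XOR LOW = HIGH
y7 = NOT y1 = NOT LOW = HIGH

y4 = HIGH, y7 = HIGH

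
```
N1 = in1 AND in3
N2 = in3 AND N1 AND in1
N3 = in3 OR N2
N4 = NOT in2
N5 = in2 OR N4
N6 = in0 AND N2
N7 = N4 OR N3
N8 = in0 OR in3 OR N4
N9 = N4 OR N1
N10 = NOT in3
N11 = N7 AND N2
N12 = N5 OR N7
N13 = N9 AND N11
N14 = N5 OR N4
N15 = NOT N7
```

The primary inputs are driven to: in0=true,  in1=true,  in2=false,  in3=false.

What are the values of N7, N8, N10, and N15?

N7 = true; N8 = true; N10 = true; N15 = false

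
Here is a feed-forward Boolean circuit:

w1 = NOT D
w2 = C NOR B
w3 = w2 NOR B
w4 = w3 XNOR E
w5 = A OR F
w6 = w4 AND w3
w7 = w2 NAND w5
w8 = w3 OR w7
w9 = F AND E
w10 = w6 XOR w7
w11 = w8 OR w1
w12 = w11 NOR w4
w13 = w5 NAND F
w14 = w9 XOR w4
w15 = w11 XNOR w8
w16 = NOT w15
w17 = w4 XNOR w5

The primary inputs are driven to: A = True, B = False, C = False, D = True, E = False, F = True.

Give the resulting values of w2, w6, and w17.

w2 = C NOR B = False NOR False = True
w3 = w2 NOR B = True NOR False = False
w4 = w3 XNOR E = False XNOR False = True
w5 = A OR F = True OR True = True
w6 = w4 AND w3 = True AND False = False
w17 = w4 XNOR w5 = True XNOR True = True

w2 = True  w6 = False  w17 = True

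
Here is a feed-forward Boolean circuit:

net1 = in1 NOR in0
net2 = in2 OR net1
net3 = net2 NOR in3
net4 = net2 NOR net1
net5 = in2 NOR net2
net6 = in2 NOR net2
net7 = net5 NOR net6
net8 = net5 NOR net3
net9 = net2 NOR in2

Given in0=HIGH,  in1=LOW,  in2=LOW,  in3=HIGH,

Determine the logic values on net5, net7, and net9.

net1 = in1 NOR in0 = LOW NOR HIGH = LOW
net2 = in2 OR net1 = LOW OR LOW = LOW
net5 = in2 NOR net2 = LOW NOR LOW = HIGH
net6 = in2 NOR net2 = LOW NOR LOW = HIGH
net7 = net5 NOR net6 = HIGH NOR HIGH = LOW
net9 = net2 NOR in2 = LOW NOR LOW = HIGH

net5 = HIGH, net7 = LOW, net9 = HIGH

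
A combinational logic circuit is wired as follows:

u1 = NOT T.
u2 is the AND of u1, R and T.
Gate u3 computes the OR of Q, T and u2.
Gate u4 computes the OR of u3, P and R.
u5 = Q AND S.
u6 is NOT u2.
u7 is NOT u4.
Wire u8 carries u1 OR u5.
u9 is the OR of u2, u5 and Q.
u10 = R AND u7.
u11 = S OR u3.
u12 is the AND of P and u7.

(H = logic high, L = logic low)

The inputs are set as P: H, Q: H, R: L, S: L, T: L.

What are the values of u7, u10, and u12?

u1 = NOT T = NOT L = H
u2 = u1 AND R AND T = H AND L AND L = L
u3 = Q OR T OR u2 = H OR L OR L = H
u4 = u3 OR P OR R = H OR H OR L = H
u7 = NOT u4 = NOT H = L
u10 = R AND u7 = L AND L = L
u12 = P AND u7 = H AND L = L

u7 = L  u10 = L  u12 = L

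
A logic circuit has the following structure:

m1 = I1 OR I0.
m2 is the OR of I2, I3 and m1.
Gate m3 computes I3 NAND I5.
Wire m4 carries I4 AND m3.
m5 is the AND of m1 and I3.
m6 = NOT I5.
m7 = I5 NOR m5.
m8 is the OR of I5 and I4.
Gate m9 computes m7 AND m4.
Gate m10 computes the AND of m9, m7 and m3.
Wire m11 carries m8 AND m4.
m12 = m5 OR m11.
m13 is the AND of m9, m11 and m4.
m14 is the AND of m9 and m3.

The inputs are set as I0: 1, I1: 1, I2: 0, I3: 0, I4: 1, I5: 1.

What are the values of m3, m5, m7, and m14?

m1 = I1 OR I0 = 1 OR 1 = 1
m3 = I3 NAND I5 = 0 NAND 1 = 1
m4 = I4 AND m3 = 1 AND 1 = 1
m5 = m1 AND I3 = 1 AND 0 = 0
m7 = I5 NOR m5 = 1 NOR 0 = 0
m9 = m7 AND m4 = 0 AND 1 = 0
m14 = m9 AND m3 = 0 AND 1 = 0

m3 = 1; m5 = 0; m7 = 0; m14 = 0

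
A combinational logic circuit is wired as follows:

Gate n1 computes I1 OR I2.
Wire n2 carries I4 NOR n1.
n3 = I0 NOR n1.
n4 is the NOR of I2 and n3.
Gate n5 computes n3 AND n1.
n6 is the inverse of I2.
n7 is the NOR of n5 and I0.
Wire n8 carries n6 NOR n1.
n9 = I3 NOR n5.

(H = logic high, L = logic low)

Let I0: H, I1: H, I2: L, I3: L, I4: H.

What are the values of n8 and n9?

n1 = I1 OR I2 = H OR L = H
n3 = I0 NOR n1 = H NOR H = L
n5 = n3 AND n1 = L AND H = L
n6 = NOT I2 = NOT L = H
n8 = n6 NOR n1 = H NOR H = L
n9 = I3 NOR n5 = L NOR L = H

n8 = L, n9 = H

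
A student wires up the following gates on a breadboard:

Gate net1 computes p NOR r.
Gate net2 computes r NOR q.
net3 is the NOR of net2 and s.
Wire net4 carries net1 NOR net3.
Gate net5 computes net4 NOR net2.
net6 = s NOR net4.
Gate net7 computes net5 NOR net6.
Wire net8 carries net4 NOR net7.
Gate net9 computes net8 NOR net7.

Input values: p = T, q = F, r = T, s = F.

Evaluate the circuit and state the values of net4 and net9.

net1 = p NOR r = T NOR T = F
net2 = r NOR q = T NOR F = F
net3 = net2 NOR s = F NOR F = T
net4 = net1 NOR net3 = F NOR T = F
net5 = net4 NOR net2 = F NOR F = T
net6 = s NOR net4 = F NOR F = T
net7 = net5 NOR net6 = T NOR T = F
net8 = net4 NOR net7 = F NOR F = T
net9 = net8 NOR net7 = T NOR F = F

net4 = F, net9 = F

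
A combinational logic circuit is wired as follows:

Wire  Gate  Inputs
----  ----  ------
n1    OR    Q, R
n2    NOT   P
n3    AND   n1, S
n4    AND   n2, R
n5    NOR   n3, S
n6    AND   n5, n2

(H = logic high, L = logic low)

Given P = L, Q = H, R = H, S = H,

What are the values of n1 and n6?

n1 = Q OR R = H OR H = H
n2 = NOT P = NOT L = H
n3 = n1 AND S = H AND H = H
n5 = n3 NOR S = H NOR H = L
n6 = n5 AND n2 = L AND H = L

n1 = H  n6 = L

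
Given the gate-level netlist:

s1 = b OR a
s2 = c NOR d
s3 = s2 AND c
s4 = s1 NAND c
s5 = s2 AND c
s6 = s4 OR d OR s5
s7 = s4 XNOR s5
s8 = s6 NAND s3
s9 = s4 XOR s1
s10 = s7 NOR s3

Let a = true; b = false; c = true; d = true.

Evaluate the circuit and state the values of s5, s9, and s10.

s5 = false, s9 = true, s10 = false

s1 = b OR a = false OR true = true
s2 = c NOR d = true NOR true = false
s3 = s2 AND c = false AND true = false
s4 = s1 NAND c = true NAND true = false
s5 = s2 AND c = false AND true = false
s7 = s4 XNOR s5 = false XNOR false = true
s9 = s4 XOR s1 = false XOR true = true
s10 = s7 NOR s3 = true NOR false = false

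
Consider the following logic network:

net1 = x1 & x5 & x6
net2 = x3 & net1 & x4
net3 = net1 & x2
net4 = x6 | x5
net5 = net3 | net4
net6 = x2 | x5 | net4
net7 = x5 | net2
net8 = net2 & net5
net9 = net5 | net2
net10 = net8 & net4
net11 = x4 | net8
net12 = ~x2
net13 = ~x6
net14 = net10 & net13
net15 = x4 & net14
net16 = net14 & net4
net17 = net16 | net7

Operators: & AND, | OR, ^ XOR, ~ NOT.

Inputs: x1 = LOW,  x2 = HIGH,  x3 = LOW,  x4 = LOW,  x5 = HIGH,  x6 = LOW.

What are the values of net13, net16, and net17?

net1 = x1 AND x5 AND x6 = LOW AND HIGH AND LOW = LOW
net2 = x3 AND net1 AND x4 = LOW AND LOW AND LOW = LOW
net3 = net1 AND x2 = LOW AND HIGH = LOW
net4 = x6 OR x5 = LOW OR HIGH = HIGH
net5 = net3 OR net4 = LOW OR HIGH = HIGH
net7 = x5 OR net2 = HIGH OR LOW = HIGH
net8 = net2 AND net5 = LOW AND HIGH = LOW
net10 = net8 AND net4 = LOW AND HIGH = LOW
net13 = NOT x6 = NOT LOW = HIGH
net14 = net10 AND net13 = LOW AND HIGH = LOW
net16 = net14 AND net4 = LOW AND HIGH = LOW
net17 = net16 OR net7 = LOW OR HIGH = HIGH

net13 = HIGH, net16 = LOW, net17 = HIGH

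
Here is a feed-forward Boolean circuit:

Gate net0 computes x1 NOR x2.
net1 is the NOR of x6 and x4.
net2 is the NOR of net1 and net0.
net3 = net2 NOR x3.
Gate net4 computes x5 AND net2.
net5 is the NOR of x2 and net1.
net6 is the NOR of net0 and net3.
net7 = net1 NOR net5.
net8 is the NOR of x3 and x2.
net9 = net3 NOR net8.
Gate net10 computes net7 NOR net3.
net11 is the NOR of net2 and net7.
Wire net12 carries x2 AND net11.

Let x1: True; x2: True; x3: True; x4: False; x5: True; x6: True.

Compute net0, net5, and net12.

net0 = False  net5 = False  net12 = False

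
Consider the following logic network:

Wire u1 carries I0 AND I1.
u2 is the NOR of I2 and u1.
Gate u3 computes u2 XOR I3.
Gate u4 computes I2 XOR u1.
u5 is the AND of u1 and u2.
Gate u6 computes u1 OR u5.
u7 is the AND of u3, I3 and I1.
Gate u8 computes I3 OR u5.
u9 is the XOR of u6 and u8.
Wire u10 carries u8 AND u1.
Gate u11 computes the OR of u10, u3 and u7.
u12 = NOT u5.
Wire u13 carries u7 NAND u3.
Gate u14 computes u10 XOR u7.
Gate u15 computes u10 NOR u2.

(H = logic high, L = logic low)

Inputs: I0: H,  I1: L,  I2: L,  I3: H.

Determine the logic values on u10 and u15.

u10 = L; u15 = L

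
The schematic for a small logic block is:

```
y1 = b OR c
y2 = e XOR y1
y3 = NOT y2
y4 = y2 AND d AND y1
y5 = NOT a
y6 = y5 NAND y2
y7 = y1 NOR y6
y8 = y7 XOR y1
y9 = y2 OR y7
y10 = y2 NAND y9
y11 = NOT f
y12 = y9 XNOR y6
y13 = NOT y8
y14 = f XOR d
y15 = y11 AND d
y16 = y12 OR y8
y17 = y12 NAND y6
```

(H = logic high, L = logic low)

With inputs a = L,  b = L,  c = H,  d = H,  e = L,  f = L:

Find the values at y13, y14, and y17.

y13 = L, y14 = H, y17 = H

y1 = b OR c = L OR H = H
y2 = e XOR y1 = L XOR H = H
y5 = NOT a = NOT L = H
y6 = y5 NAND y2 = H NAND H = L
y7 = y1 NOR y6 = H NOR L = L
y8 = y7 XOR y1 = L XOR H = H
y9 = y2 OR y7 = H OR L = H
y12 = y9 XNOR y6 = H XNOR L = L
y13 = NOT y8 = NOT H = L
y14 = f XOR d = L XOR H = H
y17 = y12 NAND y6 = L NAND L = H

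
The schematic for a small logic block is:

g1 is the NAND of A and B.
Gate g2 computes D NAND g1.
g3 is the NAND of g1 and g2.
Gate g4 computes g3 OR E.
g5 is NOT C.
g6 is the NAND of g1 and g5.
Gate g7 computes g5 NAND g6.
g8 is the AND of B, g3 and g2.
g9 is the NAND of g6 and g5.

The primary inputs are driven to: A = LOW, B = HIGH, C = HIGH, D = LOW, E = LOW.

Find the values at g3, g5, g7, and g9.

g1 = A NAND B = LOW NAND HIGH = HIGH
g2 = D NAND g1 = LOW NAND HIGH = HIGH
g3 = g1 NAND g2 = HIGH NAND HIGH = LOW
g5 = NOT C = NOT HIGH = LOW
g6 = g1 NAND g5 = HIGH NAND LOW = HIGH
g7 = g5 NAND g6 = LOW NAND HIGH = HIGH
g9 = g6 NAND g5 = HIGH NAND LOW = HIGH

g3 = LOW  g5 = LOW  g7 = HIGH  g9 = HIGH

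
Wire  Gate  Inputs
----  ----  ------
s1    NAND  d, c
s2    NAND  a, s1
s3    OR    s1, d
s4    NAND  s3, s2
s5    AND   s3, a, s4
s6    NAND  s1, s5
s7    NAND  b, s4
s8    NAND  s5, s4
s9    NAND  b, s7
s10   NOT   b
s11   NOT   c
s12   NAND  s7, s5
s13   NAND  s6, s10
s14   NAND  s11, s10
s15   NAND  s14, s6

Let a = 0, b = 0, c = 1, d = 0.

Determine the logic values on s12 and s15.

s12 = 1, s15 = 0

s1 = d NAND c = 0 NAND 1 = 1
s2 = a NAND s1 = 0 NAND 1 = 1
s3 = s1 OR d = 1 OR 0 = 1
s4 = s3 NAND s2 = 1 NAND 1 = 0
s5 = s3 AND a AND s4 = 1 AND 0 AND 0 = 0
s6 = s1 NAND s5 = 1 NAND 0 = 1
s7 = b NAND s4 = 0 NAND 0 = 1
s10 = NOT b = NOT 0 = 1
s11 = NOT c = NOT 1 = 0
s12 = s7 NAND s5 = 1 NAND 0 = 1
s14 = s11 NAND s10 = 0 NAND 1 = 1
s15 = s14 NAND s6 = 1 NAND 1 = 0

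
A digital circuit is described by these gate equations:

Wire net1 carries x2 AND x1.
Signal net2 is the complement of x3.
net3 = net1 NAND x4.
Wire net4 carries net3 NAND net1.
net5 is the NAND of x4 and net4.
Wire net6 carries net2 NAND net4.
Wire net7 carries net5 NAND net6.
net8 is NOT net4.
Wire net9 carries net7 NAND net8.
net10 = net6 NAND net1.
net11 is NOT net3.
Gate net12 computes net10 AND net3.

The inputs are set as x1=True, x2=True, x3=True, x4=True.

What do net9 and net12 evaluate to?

net1 = x2 AND x1 = True AND True = True
net2 = NOT x3 = NOT True = False
net3 = net1 NAND x4 = True NAND True = False
net4 = net3 NAND net1 = False NAND True = True
net5 = x4 NAND net4 = True NAND True = False
net6 = net2 NAND net4 = False NAND True = True
net7 = net5 NAND net6 = False NAND True = True
net8 = NOT net4 = NOT True = False
net9 = net7 NAND net8 = True NAND False = True
net10 = net6 NAND net1 = True NAND True = False
net12 = net10 AND net3 = False AND False = False

net9 = True, net12 = False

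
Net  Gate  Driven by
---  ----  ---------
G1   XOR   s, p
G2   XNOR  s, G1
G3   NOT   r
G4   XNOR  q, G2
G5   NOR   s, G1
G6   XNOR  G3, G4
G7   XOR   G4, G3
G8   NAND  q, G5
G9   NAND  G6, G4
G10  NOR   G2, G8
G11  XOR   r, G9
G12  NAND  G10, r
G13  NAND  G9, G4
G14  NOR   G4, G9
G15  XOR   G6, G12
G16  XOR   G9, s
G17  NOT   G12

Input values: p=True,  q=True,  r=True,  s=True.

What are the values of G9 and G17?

G1 = s XOR p = True XOR True = False
G2 = s XNOR G1 = True XNOR False = False
G3 = NOT r = NOT True = False
G4 = q XNOR G2 = True XNOR False = False
G5 = s NOR G1 = True NOR False = False
G6 = G3 XNOR G4 = False XNOR False = True
G8 = q NAND G5 = True NAND False = True
G9 = G6 NAND G4 = True NAND False = True
G10 = G2 NOR G8 = False NOR True = False
G12 = G10 NAND r = False NAND True = True
G17 = NOT G12 = NOT True = False

G9 = True, G17 = False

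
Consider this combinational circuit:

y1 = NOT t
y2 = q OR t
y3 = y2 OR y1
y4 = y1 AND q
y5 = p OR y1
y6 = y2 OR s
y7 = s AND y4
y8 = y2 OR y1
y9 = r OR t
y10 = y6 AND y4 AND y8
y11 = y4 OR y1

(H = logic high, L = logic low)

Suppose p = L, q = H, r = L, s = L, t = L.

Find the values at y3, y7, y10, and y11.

y1 = NOT t = NOT L = H
y2 = q OR t = H OR L = H
y3 = y2 OR y1 = H OR H = H
y4 = y1 AND q = H AND H = H
y6 = y2 OR s = H OR L = H
y7 = s AND y4 = L AND H = L
y8 = y2 OR y1 = H OR H = H
y10 = y6 AND y4 AND y8 = H AND H AND H = H
y11 = y4 OR y1 = H OR H = H

y3 = H, y7 = L, y10 = H, y11 = H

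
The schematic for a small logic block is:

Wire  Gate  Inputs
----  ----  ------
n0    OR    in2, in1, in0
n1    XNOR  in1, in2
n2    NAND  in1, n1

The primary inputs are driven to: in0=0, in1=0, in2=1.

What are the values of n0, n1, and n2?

n0 = 1; n1 = 0; n2 = 1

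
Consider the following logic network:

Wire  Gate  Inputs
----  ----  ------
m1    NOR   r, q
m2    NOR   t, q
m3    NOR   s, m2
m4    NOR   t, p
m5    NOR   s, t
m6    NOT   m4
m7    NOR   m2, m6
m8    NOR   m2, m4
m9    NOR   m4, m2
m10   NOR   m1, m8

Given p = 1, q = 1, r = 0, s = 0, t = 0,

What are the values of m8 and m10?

m8 = 1  m10 = 0

m1 = r NOR q = 0 NOR 1 = 0
m2 = t NOR q = 0 NOR 1 = 0
m4 = t NOR p = 0 NOR 1 = 0
m8 = m2 NOR m4 = 0 NOR 0 = 1
m10 = m1 NOR m8 = 0 NOR 1 = 0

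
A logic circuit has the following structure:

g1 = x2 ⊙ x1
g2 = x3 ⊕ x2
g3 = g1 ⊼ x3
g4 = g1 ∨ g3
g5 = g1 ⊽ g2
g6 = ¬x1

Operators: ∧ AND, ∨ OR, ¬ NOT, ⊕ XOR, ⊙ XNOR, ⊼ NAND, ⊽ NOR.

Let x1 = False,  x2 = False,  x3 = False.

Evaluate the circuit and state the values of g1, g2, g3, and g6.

g1 = True  g2 = False  g3 = True  g6 = True

g1 = x2 XNOR x1 = False XNOR False = True
g2 = x3 XOR x2 = False XOR False = False
g3 = g1 NAND x3 = True NAND False = True
g6 = NOT x1 = NOT False = True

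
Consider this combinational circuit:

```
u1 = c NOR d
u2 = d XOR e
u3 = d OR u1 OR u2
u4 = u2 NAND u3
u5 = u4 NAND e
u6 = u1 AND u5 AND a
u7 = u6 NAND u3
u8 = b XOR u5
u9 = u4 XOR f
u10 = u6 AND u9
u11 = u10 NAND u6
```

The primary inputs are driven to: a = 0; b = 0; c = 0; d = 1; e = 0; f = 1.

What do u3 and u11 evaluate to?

u1 = c NOR d = 0 NOR 1 = 0
u2 = d XOR e = 1 XOR 0 = 1
u3 = d OR u1 OR u2 = 1 OR 0 OR 1 = 1
u4 = u2 NAND u3 = 1 NAND 1 = 0
u5 = u4 NAND e = 0 NAND 0 = 1
u6 = u1 AND u5 AND a = 0 AND 1 AND 0 = 0
u9 = u4 XOR f = 0 XOR 1 = 1
u10 = u6 AND u9 = 0 AND 1 = 0
u11 = u10 NAND u6 = 0 NAND 0 = 1

u3 = 1, u11 = 1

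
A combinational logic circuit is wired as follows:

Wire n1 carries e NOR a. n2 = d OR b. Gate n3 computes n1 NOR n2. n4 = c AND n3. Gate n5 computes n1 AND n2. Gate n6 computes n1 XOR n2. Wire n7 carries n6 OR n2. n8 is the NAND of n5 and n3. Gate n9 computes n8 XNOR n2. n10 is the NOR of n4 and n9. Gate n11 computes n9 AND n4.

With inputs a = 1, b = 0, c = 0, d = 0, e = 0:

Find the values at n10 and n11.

n1 = e NOR a = 0 NOR 1 = 0
n2 = d OR b = 0 OR 0 = 0
n3 = n1 NOR n2 = 0 NOR 0 = 1
n4 = c AND n3 = 0 AND 1 = 0
n5 = n1 AND n2 = 0 AND 0 = 0
n8 = n5 NAND n3 = 0 NAND 1 = 1
n9 = n8 XNOR n2 = 1 XNOR 0 = 0
n10 = n4 NOR n9 = 0 NOR 0 = 1
n11 = n9 AND n4 = 0 AND 0 = 0

n10 = 1, n11 = 0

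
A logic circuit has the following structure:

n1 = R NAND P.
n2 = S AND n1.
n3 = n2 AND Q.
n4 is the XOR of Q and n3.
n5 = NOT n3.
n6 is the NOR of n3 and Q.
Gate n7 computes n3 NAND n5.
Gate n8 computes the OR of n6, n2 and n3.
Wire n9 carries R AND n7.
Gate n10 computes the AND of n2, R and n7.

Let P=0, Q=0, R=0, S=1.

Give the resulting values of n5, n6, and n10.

n5 = 1; n6 = 1; n10 = 0

n1 = R NAND P = 0 NAND 0 = 1
n2 = S AND n1 = 1 AND 1 = 1
n3 = n2 AND Q = 1 AND 0 = 0
n5 = NOT n3 = NOT 0 = 1
n6 = n3 NOR Q = 0 NOR 0 = 1
n7 = n3 NAND n5 = 0 NAND 1 = 1
n10 = n2 AND R AND n7 = 1 AND 0 AND 1 = 0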